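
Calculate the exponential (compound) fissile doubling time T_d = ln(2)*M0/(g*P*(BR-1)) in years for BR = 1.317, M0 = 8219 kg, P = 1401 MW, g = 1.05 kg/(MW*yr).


Breeding gain G = BR - 1 = 1.317 - 1 = 0.317
Fissile production rate = g * P * G = 1.05 * 1401 * 0.317 = 466.32285 kg/yr
T_d = ln(2) * M0 / (g * P * G)
T_d = ln(2) * 8219 / 466.32285 = 12.217 yr

12.217


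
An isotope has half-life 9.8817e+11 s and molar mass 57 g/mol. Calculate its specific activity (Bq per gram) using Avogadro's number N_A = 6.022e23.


lambda = ln(2) / t_half = ln(2) / 9.8817e+11 = 7.014453e-13 /s
SA = lambda * N_A / M
SA = 7.014453e-13 * 6.022e23 / 57
SA = 7.4107e+09 Bq/g

7.4107e+09


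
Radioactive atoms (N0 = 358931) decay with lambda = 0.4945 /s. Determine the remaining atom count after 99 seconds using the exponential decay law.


N = N0 * exp(-lambda * t)
N = 358931 * exp(-0.4945 * 99)
N = 1.9675e-16

1.9675e-16


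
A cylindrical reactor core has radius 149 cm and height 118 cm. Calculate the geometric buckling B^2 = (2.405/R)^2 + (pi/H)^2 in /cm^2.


B^2 = (2.405/R)^2 + (pi/H)^2
B^2 = (2.405/149)^2 + (pi/118)^2
B^2 = 9.6935e-04 /cm^2

9.6935e-04


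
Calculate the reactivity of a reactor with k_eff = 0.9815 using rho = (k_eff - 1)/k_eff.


rho = (k_eff - 1) / k_eff
rho = (0.9815 - 1) / 0.9815
rho = -0.018849

-0.018849


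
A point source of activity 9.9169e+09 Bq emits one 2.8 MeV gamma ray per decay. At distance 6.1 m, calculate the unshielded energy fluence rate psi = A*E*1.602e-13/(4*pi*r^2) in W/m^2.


psi = A * E * 1.602e-13 / (4*pi*r^2)
psi = 9.9169e+09 * 2.8 * 1.602e-13 / (4*pi*6.1^2)
psi = 9.5132e-06 W/m^2

9.5132e-06


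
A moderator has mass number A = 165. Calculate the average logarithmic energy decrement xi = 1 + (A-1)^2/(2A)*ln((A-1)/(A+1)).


xi = 1 + (A-1)^2/(2A) * ln((A-1)/(A+1))
xi = 1 + (165-1)^2/(2*165) * ln((165-1)/(165 +1))
xi = 0.012072

0.012072


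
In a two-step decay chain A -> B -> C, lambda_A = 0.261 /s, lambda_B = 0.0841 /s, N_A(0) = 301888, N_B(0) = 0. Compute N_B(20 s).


N_B(t) = lambda_A * N_A0 / (lambda_B - lambda_A) * [exp(-lambda_A*t) - exp(-lambda_B*t)]
exp(-0.261*20) = 0.005407329; exp(-0.0841*20) = 0.1860016
N_B = 0.261 * 301888 / (0.0841 - 0.261) * (0.005407329 - 0.1860016)
N_B = 80438

80438


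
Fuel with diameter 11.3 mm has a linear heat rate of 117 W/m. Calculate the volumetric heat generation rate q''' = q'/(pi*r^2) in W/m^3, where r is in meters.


r = D / 2 / 1000 = 11.3 / 2 / 1000 = 0.00565 m
q''' = q' / (pi * r^2)
q''' = 117 / (pi * 0.00565^2)
q''' = 1.1666e+06 W/m^3

1.1666e+06


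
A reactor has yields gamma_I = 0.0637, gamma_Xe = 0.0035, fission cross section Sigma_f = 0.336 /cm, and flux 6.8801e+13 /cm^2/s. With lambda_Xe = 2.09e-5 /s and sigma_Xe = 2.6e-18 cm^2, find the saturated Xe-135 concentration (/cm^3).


Xe_eq = (gamma_I + gamma_Xe) * Sigma_f * phi / (lambda_Xe + sigma_Xe * phi)
Numerator = (0.0637 + 0.0035) * 0.336 * 6.8801e+13 = 1.553472e+12
Denominator = 2.09e-5 + 2.6e-18 * 6.8801e+13 = 1.997826e-04
Xe_eq = 1.553472e+12 / 1.997826e-04 = 7.7758e+15 /cm^3

7.7758e+15


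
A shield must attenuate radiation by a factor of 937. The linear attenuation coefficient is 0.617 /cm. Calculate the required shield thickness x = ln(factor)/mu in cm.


x = ln(factor) / mu
x = ln(937) / 0.617
x = 11.090 cm

11.090


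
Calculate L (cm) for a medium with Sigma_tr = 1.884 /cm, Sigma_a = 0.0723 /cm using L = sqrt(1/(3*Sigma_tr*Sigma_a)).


D = 1 / (3 * Sigma_tr) = 1 / (3 * 1.884) = 0.1769285 cm
L = sqrt(D / Sigma_a)
L = sqrt(0.1769285 / 0.0723)
L = 1.5643 cm

1.5643


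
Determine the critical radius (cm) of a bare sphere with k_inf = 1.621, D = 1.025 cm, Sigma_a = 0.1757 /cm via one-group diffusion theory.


L^2 = D / Sigma_a = 1.025 / 0.1757 = 5.833808 cm^2
B_m^2 = (k_inf - 1) / L^2 = (1.621 - 1) / 5.833808 = 0.1064485 /cm^2
For a bare sphere: B_g = pi/R, so R_c = pi / sqrt(B_m^2)
R_c = pi / sqrt(0.1064485) = 9.6290 cm

9.6290


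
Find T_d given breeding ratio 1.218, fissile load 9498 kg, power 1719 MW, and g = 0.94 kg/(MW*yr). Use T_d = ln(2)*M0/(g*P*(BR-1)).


Breeding gain G = BR - 1 = 1.218 - 1 = 0.218
Fissile production rate = g * P * G = 0.94 * 1719 * 0.218 = 352.25748 kg/yr
T_d = ln(2) * M0 / (g * P * G)
T_d = ln(2) * 9498 / 352.25748 = 18.689 yr

18.689


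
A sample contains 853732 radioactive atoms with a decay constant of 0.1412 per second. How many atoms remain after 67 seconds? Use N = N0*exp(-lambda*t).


N = N0 * exp(-lambda * t)
N = 853732 * exp(-0.1412 * 67)
N = 66.485

66.485


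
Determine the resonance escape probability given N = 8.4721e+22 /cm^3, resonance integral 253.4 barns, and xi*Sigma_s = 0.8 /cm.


p = exp(-N * I * 1e-24 / (xi*Sigma_s))
p = exp(-8.4721e+22 * 253.4 * 1e-24 / 0.8)
p = 2.2159e-12

2.2159e-12


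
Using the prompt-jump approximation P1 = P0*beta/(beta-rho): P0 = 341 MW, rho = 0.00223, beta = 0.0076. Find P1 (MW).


P1/P0 = beta / (beta - rho)
P1/P0 = 0.0076 / (0.0076 - 0.00223) = 1.415270
P1 = 341 * 1.415270 = 482.61 MW

482.61


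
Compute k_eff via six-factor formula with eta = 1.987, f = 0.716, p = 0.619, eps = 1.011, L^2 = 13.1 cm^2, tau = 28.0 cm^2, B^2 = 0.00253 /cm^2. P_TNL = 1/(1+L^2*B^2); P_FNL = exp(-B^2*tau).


k_inf = eta*f*p*eps = 1.987*0.716*0.619*1.011 = 0.8903335
P_TNL = 1/(1 + L^2*B^2) = 1/(1 + 13.1*0.00253) = 0.9679202
P_FNL = exp(-B^2*tau) = exp(-0.00253*28.0) = 0.9316109
k_eff = k_inf * P_TNL * P_FNL = 0.8903335 * 0.9679202 * 0.9316109
k_eff = 0.80284

0.80284


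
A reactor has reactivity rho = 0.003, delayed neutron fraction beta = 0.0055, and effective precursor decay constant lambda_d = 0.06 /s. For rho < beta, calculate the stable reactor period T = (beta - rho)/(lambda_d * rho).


T = (beta - rho) / (lambda_d * rho)
T = (0.0055 - 0.003) / (0.06 * 0.003)
T = 13.889 s

13.889


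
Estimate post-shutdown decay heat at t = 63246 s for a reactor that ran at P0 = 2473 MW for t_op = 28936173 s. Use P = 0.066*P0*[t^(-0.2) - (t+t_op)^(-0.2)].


P/P0 = 0.066 * [t^(-0.2) - (t + t_op)^(-0.2)]
P/P0 = 0.066 * [63246^(-0.2) - (63246 + 28936173)^(-0.2)]
P/P0 = 0.066 * [0.1095957 - 0.03217527] = 0.005109748
P = 2473 * 0.005109748 = 12.636 MW

12.636


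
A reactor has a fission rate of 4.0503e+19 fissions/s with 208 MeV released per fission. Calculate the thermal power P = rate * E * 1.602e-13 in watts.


P = fission_rate * E_MeV * 1.602e-13
P = 4.0503e+19 * 208 * 1.602e-13
P = 1.3496e+09 W

1.3496e+09


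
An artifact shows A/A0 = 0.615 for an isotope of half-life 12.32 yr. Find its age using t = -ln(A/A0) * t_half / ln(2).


lambda = ln(2) / t_half = ln(2) / 12.32 = 0.05626195 /yr
t = -ln(A/A0) / lambda
t = -ln(0.615) / 0.05626195
t = 8.6405 yr

8.6405


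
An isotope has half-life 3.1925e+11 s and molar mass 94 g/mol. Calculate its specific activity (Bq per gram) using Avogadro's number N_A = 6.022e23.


lambda = ln(2) / t_half = ln(2) / 3.1925e+11 = 2.171174e-12 /s
SA = lambda * N_A / M
SA = 2.171174e-12 * 6.022e23 / 94
SA = 1.3909e+10 Bq/g

1.3909e+10


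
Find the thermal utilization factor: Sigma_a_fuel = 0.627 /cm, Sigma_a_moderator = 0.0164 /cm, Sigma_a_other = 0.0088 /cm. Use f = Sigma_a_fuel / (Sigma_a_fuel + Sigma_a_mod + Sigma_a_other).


f = Sigma_a_fuel / (Sigma_a_fuel + Sigma_a_mod + Sigma_a_other)
f = 0.627 / (0.627 + 0.0164 + 0.0088)
f = 0.96136

0.96136


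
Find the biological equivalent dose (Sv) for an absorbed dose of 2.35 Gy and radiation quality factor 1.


H = D * Q
H = 2.35 * 1
H = 2.3500 Sv

2.3500


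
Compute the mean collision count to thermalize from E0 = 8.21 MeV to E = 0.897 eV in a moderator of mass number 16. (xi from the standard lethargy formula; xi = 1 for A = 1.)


xi = 1 + (A-1)^2/(2A)*ln((A-1)/(A+1)) = 0.1199467 (for A = 16)
n = ln(E0/E) / xi
n = ln(8.21e6 / 0.897) / 0.1199467
n = ln(9.152731e+06) / 0.1199467 = 133.64

133.64


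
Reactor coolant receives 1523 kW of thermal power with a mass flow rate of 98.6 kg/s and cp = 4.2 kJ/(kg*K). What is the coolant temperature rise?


dT = Q / (m_dot * cp)
dT = 1523 / (98.6 * 4.2)
dT = 3.6777 C

3.6777


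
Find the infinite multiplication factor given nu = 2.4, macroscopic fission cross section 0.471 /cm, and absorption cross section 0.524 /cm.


k_inf = nu * Sigma_f / Sigma_a
k_inf = 2.4 * 0.471 / 0.524
k_inf = 2.1573

2.1573


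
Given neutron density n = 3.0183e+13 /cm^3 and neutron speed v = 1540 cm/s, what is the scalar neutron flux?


phi = n * v
phi = 3.0183e+13 * 1540
phi = 4.6482e+16 /cm^2/s

4.6482e+16


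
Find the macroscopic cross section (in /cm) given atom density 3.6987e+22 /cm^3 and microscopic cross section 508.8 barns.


Sigma = N * sigma_barns * 1e-24
Sigma = 3.6987e+22 * 508.8 * 1e-24
Sigma = 18.819 /cm

18.819


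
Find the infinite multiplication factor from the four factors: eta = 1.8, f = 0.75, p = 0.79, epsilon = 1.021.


k_inf = eta * f * p * epsilon
k_inf = 1.8 * 0.75 * 0.79 * 1.021
k_inf = 1.0889

1.0889


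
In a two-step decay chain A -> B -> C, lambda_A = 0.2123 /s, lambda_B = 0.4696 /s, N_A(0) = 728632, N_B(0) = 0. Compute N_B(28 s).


N_B(t) = lambda_A * N_A0 / (lambda_B - lambda_A) * [exp(-lambda_A*t) - exp(-lambda_B*t)]
exp(-0.2123*28) = 0.002620474; exp(-0.4696*28) = 1.947820e-06
N_B = 0.2123 * 728632 / (0.4696 - 0.2123) * (0.002620474 - 1.947820e-06)
N_B = 1574.3

1574.3


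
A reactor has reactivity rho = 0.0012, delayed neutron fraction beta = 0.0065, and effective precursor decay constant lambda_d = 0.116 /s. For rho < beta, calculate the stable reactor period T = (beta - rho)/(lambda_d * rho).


T = (beta - rho) / (lambda_d * rho)
T = (0.0065 - 0.0012) / (0.116 * 0.0012)
T = 38.075 s

38.075


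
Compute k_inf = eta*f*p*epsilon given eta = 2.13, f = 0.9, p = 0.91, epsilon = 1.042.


k_inf = eta * f * p * epsilon
k_inf = 2.13 * 0.9 * 0.91 * 1.042
k_inf = 1.8177

1.8177


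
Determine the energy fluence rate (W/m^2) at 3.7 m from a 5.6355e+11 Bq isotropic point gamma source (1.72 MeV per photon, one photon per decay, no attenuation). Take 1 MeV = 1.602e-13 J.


psi = A * E * 1.602e-13 / (4*pi*r^2)
psi = 5.6355e+11 * 1.72 * 1.602e-13 / (4*pi*3.7^2)
psi = 9.0263e-04 W/m^2

9.0263e-04


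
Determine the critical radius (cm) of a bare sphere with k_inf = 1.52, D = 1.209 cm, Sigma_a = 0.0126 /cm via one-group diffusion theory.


L^2 = D / Sigma_a = 1.209 / 0.0126 = 95.95238 cm^2
B_m^2 = (k_inf - 1) / L^2 = (1.52 - 1) / 95.95238 = 0.005419355 /cm^2
For a bare sphere: B_g = pi/R, so R_c = pi / sqrt(B_m^2)
R_c = pi / sqrt(0.005419355) = 42.675 cm

42.675


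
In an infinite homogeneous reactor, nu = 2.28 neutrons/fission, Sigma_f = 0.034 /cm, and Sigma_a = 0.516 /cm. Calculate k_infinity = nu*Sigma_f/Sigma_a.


k_inf = nu * Sigma_f / Sigma_a
k_inf = 2.28 * 0.034 / 0.516
k_inf = 0.15023

0.15023


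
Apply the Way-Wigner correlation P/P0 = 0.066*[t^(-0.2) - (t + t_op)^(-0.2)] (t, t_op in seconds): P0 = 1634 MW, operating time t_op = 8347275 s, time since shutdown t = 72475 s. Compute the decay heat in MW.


P/P0 = 0.066 * [t^(-0.2) - (t + t_op)^(-0.2)]
P/P0 = 0.066 * [72475^(-0.2) - (72475 + 8347275)^(-0.2)]
P/P0 = 0.066 * [0.1066504 - 0.04120407] = 0.004319458
P = 1634 * 0.004319458 = 7.0580 MW

7.0580


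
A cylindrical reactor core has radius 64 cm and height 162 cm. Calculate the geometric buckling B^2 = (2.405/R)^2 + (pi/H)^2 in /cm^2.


B^2 = (2.405/R)^2 + (pi/H)^2
B^2 = (2.405/64)^2 + (pi/162)^2
B^2 = 0.0017882 /cm^2

0.0017882


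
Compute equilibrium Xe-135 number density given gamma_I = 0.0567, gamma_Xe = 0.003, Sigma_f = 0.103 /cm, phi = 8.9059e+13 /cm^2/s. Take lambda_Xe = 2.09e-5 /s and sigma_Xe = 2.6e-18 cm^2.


Xe_eq = (gamma_I + gamma_Xe) * Sigma_f * phi / (lambda_Xe + sigma_Xe * phi)
Numerator = (0.0567 + 0.003) * 0.103 * 8.9059e+13 = 5.476327e+11
Denominator = 2.09e-5 + 2.6e-18 * 8.9059e+13 = 2.524534e-04
Xe_eq = 5.476327e+11 / 2.524534e-04 = 2.1692e+15 /cm^3

2.1692e+15


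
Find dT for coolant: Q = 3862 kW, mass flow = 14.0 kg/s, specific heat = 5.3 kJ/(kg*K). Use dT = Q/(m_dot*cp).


dT = Q / (m_dot * cp)
dT = 3862 / (14.0 * 5.3)
dT = 52.049 C

52.049


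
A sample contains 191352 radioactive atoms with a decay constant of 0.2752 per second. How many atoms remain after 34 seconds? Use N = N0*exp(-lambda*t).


N = N0 * exp(-lambda * t)
N = 191352 * exp(-0.2752 * 34)
N = 16.528

16.528


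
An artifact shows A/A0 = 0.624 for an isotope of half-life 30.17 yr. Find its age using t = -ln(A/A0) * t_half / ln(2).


lambda = ln(2) / t_half = ln(2) / 30.17 = 0.02297472 /yr
t = -ln(A/A0) / lambda
t = -ln(0.624) / 0.02297472
t = 20.527 yr

20.527


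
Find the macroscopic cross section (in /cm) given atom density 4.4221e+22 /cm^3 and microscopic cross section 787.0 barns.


Sigma = N * sigma_barns * 1e-24
Sigma = 4.4221e+22 * 787.0 * 1e-24
Sigma = 34.802 /cm

34.802


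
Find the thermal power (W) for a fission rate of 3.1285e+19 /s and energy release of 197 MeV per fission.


P = fission_rate * E_MeV * 1.602e-13
P = 3.1285e+19 * 197 * 1.602e-13
P = 9.8734e+08 W

9.8734e+08


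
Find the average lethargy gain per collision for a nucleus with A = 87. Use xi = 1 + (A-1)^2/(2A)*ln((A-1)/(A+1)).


xi = 1 + (A-1)^2/(2A) * ln((A-1)/(A+1))
xi = 1 + (87-1)^2/(2*87) * ln((87-1)/(87 +1))
xi = 0.022813

0.022813


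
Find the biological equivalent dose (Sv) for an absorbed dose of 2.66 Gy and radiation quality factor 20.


H = D * Q
H = 2.66 * 20
H = 53.200 Sv

53.200


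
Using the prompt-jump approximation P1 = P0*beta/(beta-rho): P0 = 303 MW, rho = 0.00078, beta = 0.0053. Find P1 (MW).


P1/P0 = beta / (beta - rho)
P1/P0 = 0.0053 / (0.0053 - 0.00078) = 1.172566
P1 = 303 * 1.172566 = 355.29 MW

355.29


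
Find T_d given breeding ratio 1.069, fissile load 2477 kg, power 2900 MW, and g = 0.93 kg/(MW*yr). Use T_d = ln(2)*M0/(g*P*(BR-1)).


Breeding gain G = BR - 1 = 1.069 - 1 = 0.069
Fissile production rate = g * P * G = 0.93 * 2900 * 0.069 = 186.093 kg/yr
T_d = ln(2) * M0 / (g * P * G)
T_d = ln(2) * 2477 / 186.093 = 9.2262 yr

9.2262


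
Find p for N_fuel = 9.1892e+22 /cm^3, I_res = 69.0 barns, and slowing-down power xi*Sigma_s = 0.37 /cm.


p = exp(-N * I * 1e-24 / (xi*Sigma_s))
p = exp(-9.1892e+22 * 69.0 * 1e-24 / 0.37)
p = 3.6113e-08

3.6113e-08


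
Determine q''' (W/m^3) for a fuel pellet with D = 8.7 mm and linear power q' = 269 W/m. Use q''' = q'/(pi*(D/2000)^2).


r = D / 2 / 1000 = 8.7 / 2 / 1000 = 0.00435 m
q''' = q' / (pi * r^2)
q''' = 269 / (pi * 0.00435^2)
q''' = 4.5251e+06 W/m^3

4.5251e+06


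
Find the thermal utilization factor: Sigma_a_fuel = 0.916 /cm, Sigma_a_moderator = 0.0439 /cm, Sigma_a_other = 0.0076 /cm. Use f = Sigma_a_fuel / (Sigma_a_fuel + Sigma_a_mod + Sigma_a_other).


f = Sigma_a_fuel / (Sigma_a_fuel + Sigma_a_mod + Sigma_a_other)
f = 0.916 / (0.916 + 0.0439 + 0.0076)
f = 0.94677

0.94677


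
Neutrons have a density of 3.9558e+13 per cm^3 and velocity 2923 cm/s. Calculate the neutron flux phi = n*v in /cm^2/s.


phi = n * v
phi = 3.9558e+13 * 2923
phi = 1.1563e+17 /cm^2/s

1.1563e+17


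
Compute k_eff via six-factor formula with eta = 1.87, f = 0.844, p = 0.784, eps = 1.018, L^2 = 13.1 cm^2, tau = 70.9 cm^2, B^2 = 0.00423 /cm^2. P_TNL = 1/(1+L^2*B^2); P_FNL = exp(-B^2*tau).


k_inf = eta*f*p*eps = 1.87*0.844*0.784*1.018 = 1.259644
P_TNL = 1/(1 + L^2*B^2) = 1/(1 + 13.1*0.00423) = 0.9474964
P_FNL = exp(-B^2*tau) = exp(-0.00423*70.9) = 0.7408871
k_eff = k_inf * P_TNL * P_FNL = 1.259644 * 0.9474964 * 0.7408871
k_eff = 0.88425

0.88425


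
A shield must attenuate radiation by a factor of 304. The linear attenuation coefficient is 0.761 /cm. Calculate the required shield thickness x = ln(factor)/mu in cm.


x = ln(factor) / mu
x = ln(304) / 0.761
x = 7.5125 cm

7.5125


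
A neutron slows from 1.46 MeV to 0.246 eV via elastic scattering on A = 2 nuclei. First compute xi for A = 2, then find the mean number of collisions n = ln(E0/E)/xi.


xi = 1 + (A-1)^2/(2A)*ln((A-1)/(A+1)) = 0.7253469 (for A = 2)
n = ln(E0/E) / xi
n = ln(1.46e6 / 0.246) / 0.7253469
n = ln(5.934959e+06) / 0.7253469 = 21.502

21.502


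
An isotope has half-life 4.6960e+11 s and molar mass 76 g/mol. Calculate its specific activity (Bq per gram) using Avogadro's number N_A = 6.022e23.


lambda = ln(2) / t_half = ln(2) / 4.6960e+11 = 1.476037e-12 /s
SA = lambda * N_A / M
SA = 1.476037e-12 * 6.022e23 / 76
SA = 1.1696e+10 Bq/g

1.1696e+10


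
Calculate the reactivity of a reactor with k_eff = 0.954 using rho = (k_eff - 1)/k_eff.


rho = (k_eff - 1) / k_eff
rho = (0.954 - 1) / 0.954
rho = -0.048218

-0.048218


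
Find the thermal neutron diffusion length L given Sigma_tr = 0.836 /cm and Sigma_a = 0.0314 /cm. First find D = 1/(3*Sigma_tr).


D = 1 / (3 * Sigma_tr) = 1 / (3 * 0.836) = 0.3987241 cm
L = sqrt(D / Sigma_a)
L = sqrt(0.3987241 / 0.0314)
L = 3.5635 cm

3.5635


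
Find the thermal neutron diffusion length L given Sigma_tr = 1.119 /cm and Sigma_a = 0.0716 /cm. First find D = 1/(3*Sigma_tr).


D = 1 / (3 * Sigma_tr) = 1 / (3 * 1.119) = 0.2978850 cm
L = sqrt(D / Sigma_a)
L = sqrt(0.2978850 / 0.0716)
L = 2.0397 cm

2.0397


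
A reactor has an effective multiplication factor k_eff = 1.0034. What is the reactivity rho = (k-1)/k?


rho = (k_eff - 1) / k_eff
rho = (1.0034 - 1) / 1.0034
rho = 0.0033885

0.0033885


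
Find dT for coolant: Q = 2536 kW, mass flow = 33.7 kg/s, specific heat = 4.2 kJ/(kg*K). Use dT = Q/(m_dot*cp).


dT = Q / (m_dot * cp)
dT = 2536 / (33.7 * 4.2)
dT = 17.917 C

17.917


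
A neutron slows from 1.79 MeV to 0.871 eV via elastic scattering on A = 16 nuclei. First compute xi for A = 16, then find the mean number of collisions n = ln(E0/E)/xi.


xi = 1 + (A-1)^2/(2A)*ln((A-1)/(A+1)) = 0.1199467 (for A = 16)
n = ln(E0/E) / xi
n = ln(1.79e6 / 0.871) / 0.1199467
n = ln(2.055109e+06) / 0.1199467 = 121.19

121.19


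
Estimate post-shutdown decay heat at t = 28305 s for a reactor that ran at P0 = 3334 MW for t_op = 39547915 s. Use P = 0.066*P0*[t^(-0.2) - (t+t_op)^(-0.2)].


P/P0 = 0.066 * [t^(-0.2) - (t + t_op)^(-0.2)]
P/P0 = 0.066 * [28305^(-0.2) - (28305 + 39547915)^(-0.2)]
P/P0 = 0.066 * [0.1287145 - 0.03023522] = 0.006499632
P = 3334 * 0.006499632 = 21.670 MW

21.670


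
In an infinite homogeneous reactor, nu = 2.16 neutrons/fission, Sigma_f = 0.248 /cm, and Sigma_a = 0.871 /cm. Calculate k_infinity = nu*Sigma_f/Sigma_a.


k_inf = nu * Sigma_f / Sigma_a
k_inf = 2.16 * 0.248 / 0.871
k_inf = 0.61502

0.61502


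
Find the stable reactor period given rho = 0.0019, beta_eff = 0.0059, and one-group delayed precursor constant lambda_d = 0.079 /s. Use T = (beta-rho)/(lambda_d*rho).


T = (beta - rho) / (lambda_d * rho)
T = (0.0059 - 0.0019) / (0.079 * 0.0019)
T = 26.649 s

26.649


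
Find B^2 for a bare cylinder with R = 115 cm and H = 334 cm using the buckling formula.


B^2 = (2.405/R)^2 + (pi/H)^2
B^2 = (2.405/115)^2 + (pi/334)^2
B^2 = 5.2583e-04 /cm^2

5.2583e-04


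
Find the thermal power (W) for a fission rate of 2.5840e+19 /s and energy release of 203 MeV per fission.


P = fission_rate * E_MeV * 1.602e-13
P = 2.5840e+19 * 203 * 1.602e-13
P = 8.4033e+08 W

8.4033e+08


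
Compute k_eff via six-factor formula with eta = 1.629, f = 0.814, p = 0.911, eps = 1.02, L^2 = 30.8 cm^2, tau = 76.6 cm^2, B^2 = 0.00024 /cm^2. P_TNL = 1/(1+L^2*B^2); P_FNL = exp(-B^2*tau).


k_inf = eta*f*p*eps = 1.629*0.814*0.911*1.02 = 1.232151
P_TNL = 1/(1 + L^2*B^2) = 1/(1 + 30.8*0.00024) = 0.9926622
P_FNL = exp(-B^2*tau) = exp(-0.00024*76.6) = 0.9817840
k_eff = k_inf * P_TNL * P_FNL = 1.232151 * 0.9926622 * 0.9817840
k_eff = 1.2008

1.2008


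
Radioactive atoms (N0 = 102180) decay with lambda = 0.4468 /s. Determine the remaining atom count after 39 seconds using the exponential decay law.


N = N0 * exp(-lambda * t)
N = 102180 * exp(-0.4468 * 39)
N = 0.0027650

0.0027650


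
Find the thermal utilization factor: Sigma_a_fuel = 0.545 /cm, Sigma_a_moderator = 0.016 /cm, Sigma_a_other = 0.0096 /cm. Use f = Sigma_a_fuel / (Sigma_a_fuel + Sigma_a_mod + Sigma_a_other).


f = Sigma_a_fuel / (Sigma_a_fuel + Sigma_a_mod + Sigma_a_other)
f = 0.545 / (0.545 + 0.016 + 0.0096)
f = 0.95513

0.95513


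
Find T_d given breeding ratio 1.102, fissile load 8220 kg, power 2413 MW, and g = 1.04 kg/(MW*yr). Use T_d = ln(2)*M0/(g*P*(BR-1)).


Breeding gain G = BR - 1 = 1.102 - 1 = 0.102
Fissile production rate = g * P * G = 1.04 * 2413 * 0.102 = 255.97104 kg/yr
T_d = ln(2) * M0 / (g * P * G)
T_d = ln(2) * 8220 / 255.97104 = 22.259 yr

22.259


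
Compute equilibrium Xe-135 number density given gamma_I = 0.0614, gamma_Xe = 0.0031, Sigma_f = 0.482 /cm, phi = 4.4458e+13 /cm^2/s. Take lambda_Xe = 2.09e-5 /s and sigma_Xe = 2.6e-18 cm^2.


Xe_eq = (gamma_I + gamma_Xe) * Sigma_f * phi / (lambda_Xe + sigma_Xe * phi)
Numerator = (0.0614 + 0.0031) * 0.482 * 4.4458e+13 = 1.382155e+12
Denominator = 2.09e-5 + 2.6e-18 * 4.4458e+13 = 1.364908e-04
Xe_eq = 1.382155e+12 / 1.364908e-04 = 1.0126e+16 /cm^3

1.0126e+16


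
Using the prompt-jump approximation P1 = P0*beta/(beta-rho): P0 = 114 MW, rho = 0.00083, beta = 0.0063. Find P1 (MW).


P1/P0 = beta / (beta - rho)
P1/P0 = 0.0063 / (0.0063 - 0.00083) = 1.151737
P1 = 114 * 1.151737 = 131.30 MW

131.30


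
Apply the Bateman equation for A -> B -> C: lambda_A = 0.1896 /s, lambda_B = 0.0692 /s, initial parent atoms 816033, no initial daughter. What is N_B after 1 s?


N_B(t) = lambda_A * N_A0 / (lambda_B - lambda_A) * [exp(-lambda_A*t) - exp(-lambda_B*t)]
exp(-0.1896*1) = 0.8272900; exp(-0.0692*1) = 0.9331400
N_B = 0.1896 * 816033 / (0.0692 - 0.1896) * (0.8272900 - 0.9331400)
N_B = 136022

136022


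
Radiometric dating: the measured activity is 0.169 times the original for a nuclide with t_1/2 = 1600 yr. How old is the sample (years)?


lambda = ln(2) / t_half = ln(2) / 1600 = 4.332170e-04 /yr
t = -ln(A/A0) / lambda
t = -ln(0.169) / 4.332170e-04
t = 4103.8 yr

4103.8


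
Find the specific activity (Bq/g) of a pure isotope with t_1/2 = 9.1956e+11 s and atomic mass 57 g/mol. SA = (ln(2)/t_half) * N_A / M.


lambda = ln(2) / t_half = ln(2) / 9.1956e+11 = 7.537814e-13 /s
SA = lambda * N_A / M
SA = 7.537814e-13 * 6.022e23 / 57
SA = 7.9636e+09 Bq/g

7.9636e+09


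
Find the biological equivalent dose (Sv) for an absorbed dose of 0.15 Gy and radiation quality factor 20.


H = D * Q
H = 0.15 * 20
H = 3.0000 Sv

3.0000


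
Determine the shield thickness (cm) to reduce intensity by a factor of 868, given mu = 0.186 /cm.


x = ln(factor) / mu
x = ln(868) / 0.186
x = 36.377 cm

36.377


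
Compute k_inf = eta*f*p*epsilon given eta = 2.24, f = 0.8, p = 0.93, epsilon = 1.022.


k_inf = eta * f * p * epsilon
k_inf = 2.24 * 0.8 * 0.93 * 1.022
k_inf = 1.7032

1.7032


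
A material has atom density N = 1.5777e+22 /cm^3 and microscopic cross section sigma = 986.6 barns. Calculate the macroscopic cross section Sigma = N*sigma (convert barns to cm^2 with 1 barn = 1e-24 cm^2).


Sigma = N * sigma_barns * 1e-24
Sigma = 1.5777e+22 * 986.6 * 1e-24
Sigma = 15.566 /cm

15.566


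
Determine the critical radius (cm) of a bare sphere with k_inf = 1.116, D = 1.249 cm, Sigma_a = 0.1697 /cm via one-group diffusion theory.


L^2 = D / Sigma_a = 1.249 / 0.1697 = 7.360047 cm^2
B_m^2 = (k_inf - 1) / L^2 = (1.116 - 1) / 7.360047 = 0.01576077 /cm^2
For a bare sphere: B_g = pi/R, so R_c = pi / sqrt(B_m^2)
R_c = pi / sqrt(0.01576077) = 25.024 cm

25.024


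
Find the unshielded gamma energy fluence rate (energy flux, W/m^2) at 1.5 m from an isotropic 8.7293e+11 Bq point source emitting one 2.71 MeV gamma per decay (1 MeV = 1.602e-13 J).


psi = A * E * 1.602e-13 / (4*pi*r^2)
psi = 8.7293e+11 * 2.71 * 1.602e-13 / (4*pi*1.5^2)
psi = 0.013404 W/m^2

0.013404


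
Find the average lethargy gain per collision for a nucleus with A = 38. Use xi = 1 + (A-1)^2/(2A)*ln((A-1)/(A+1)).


xi = 1 + (A-1)^2/(2A) * ln((A-1)/(A+1))
xi = 1 + (38-1)^2/(2*38) * ln((38-1)/(38 +1))
xi = 0.051720

0.051720


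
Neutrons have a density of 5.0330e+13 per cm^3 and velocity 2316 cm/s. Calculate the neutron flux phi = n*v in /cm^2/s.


phi = n * v
phi = 5.0330e+13 * 2316
phi = 1.1656e+17 /cm^2/s

1.1656e+17


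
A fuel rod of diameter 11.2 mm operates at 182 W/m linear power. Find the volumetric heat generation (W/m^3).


r = D / 2 / 1000 = 11.2 / 2 / 1000 = 0.0056 m
q''' = q' / (pi * r^2)
q''' = 182 / (pi * 0.0056^2)
q''' = 1.8473e+06 W/m^3

1.8473e+06


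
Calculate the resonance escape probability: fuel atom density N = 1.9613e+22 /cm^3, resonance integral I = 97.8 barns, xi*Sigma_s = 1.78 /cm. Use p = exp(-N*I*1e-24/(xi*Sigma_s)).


p = exp(-N * I * 1e-24 / (xi*Sigma_s))
p = exp(-1.9613e+22 * 97.8 * 1e-24 / 1.78)
p = 0.34041

0.34041


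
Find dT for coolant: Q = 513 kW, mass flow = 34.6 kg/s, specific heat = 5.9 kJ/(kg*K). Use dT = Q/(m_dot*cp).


dT = Q / (m_dot * cp)
dT = 513 / (34.6 * 5.9)
dT = 2.5130 C

2.5130


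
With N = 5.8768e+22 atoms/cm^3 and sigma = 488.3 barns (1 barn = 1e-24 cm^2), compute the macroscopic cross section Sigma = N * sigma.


Sigma = N * sigma_barns * 1e-24
Sigma = 5.8768e+22 * 488.3 * 1e-24
Sigma = 28.696 /cm

28.696


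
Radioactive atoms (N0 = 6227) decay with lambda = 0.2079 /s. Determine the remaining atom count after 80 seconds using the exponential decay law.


N = N0 * exp(-lambda * t)
N = 6227 * exp(-0.2079 * 80)
N = 3.7247e-04

3.7247e-04


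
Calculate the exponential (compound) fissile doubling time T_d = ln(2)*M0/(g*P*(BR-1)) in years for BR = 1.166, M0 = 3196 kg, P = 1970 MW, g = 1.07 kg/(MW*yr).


Breeding gain G = BR - 1 = 1.166 - 1 = 0.166
Fissile production rate = g * P * G = 1.07 * 1970 * 0.166 = 349.9114 kg/yr
T_d = ln(2) * M0 / (g * P * G)
T_d = ln(2) * 3196 / 349.9114 = 6.3310 yr

6.3310


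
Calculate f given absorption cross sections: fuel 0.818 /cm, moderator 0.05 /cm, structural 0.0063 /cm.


f = Sigma_a_fuel / (Sigma_a_fuel + Sigma_a_mod + Sigma_a_other)
f = 0.818 / (0.818 + 0.05 + 0.0063)
f = 0.93561

0.93561


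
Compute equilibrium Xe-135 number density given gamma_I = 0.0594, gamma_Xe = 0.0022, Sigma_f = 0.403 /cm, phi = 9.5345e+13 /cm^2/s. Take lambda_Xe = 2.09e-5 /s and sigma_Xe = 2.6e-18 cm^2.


Xe_eq = (gamma_I + gamma_Xe) * Sigma_f * phi / (lambda_Xe + sigma_Xe * phi)
Numerator = (0.0594 + 0.0022) * 0.403 * 9.5345e+13 = 2.366921e+12
Denominator = 2.09e-5 + 2.6e-18 * 9.5345e+13 = 2.687970e-04
Xe_eq = 2.366921e+12 / 2.687970e-04 = 8.8056e+15 /cm^3

8.8056e+15


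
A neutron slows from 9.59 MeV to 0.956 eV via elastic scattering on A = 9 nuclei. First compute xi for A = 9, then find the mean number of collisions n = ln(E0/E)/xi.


xi = 1 + (A-1)^2/(2A)*ln((A-1)/(A+1)) = 0.2066007 (for A = 9)
n = ln(E0/E) / xi
n = ln(9.59e6 / 0.956) / 0.2066007
n = ln(1.003138e+07) / 0.2066007 = 78.031

78.031


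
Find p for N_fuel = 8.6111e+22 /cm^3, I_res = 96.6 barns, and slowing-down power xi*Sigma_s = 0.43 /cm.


p = exp(-N * I * 1e-24 / (xi*Sigma_s))
p = exp(-8.6111e+22 * 96.6 * 1e-24 / 0.43)
p = 3.9683e-09

3.9683e-09


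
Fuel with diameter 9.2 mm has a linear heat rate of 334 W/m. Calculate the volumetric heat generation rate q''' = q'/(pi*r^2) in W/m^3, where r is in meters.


r = D / 2 / 1000 = 9.2 / 2 / 1000 = 0.0046 m
q''' = q' / (pi * r^2)
q''' = 334 / (pi * 0.0046^2)
q''' = 5.0244e+06 W/m^3

5.0244e+06


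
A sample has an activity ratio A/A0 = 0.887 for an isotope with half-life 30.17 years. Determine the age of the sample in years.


lambda = ln(2) / t_half = ln(2) / 30.17 = 0.02297472 /yr
t = -ln(A/A0) / lambda
t = -ln(0.887) / 0.02297472
t = 5.2192 yr

5.2192


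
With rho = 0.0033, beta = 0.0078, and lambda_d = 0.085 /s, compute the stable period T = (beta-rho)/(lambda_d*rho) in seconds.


T = (beta - rho) / (lambda_d * rho)
T = (0.0078 - 0.0033) / (0.085 * 0.0033)
T = 16.043 s

16.043


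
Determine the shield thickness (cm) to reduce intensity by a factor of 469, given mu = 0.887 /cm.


x = ln(factor) / mu
x = ln(469) / 0.887
x = 6.9342 cm

6.9342


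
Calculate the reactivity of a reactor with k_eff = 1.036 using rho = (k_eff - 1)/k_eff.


rho = (k_eff - 1) / k_eff
rho = (1.036 - 1) / 1.036
rho = 0.034749

0.034749


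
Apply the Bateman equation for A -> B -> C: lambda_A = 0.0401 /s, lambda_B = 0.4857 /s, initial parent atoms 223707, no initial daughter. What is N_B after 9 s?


N_B(t) = lambda_A * N_A0 / (lambda_B - lambda_A) * [exp(-lambda_A*t) - exp(-lambda_B*t)]
exp(-0.0401*9) = 0.6970487; exp(-0.4857*9) = 0.01263480
N_B = 0.0401 * 223707 / (0.4857 - 0.0401) * (0.6970487 - 0.01263480)
N_B = 13778

13778


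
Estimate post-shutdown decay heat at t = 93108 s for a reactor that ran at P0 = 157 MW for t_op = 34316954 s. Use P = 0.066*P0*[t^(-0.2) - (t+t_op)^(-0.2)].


P/P0 = 0.066 * [t^(-0.2) - (t + t_op)^(-0.2)]
P/P0 = 0.066 * [93108^(-0.2) - (93108 + 34316954)^(-0.2)]
P/P0 = 0.066 * [0.1014384 - 0.03109302] = 0.004642795
P = 157 * 0.004642795 = 0.72892 MW

0.72892


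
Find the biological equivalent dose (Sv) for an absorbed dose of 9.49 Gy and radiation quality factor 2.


H = D * Q
H = 9.49 * 2
H = 18.980 Sv

18.980


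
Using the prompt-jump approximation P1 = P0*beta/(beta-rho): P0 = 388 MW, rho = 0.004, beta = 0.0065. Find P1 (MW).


P1/P0 = beta / (beta - rho)
P1/P0 = 0.0065 / (0.0065 - 0.004) = 2.600000
P1 = 388 * 2.600000 = 1008.8 MW

1008.8


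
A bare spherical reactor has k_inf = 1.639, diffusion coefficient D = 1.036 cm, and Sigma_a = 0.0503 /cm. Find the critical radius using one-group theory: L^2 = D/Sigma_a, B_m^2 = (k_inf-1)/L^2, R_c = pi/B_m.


L^2 = D / Sigma_a = 1.036 / 0.0503 = 20.59642 cm^2
B_m^2 = (k_inf - 1) / L^2 = (1.639 - 1) / 20.59642 = 0.03102481 /cm^2
For a bare sphere: B_g = pi/R, so R_c = pi / sqrt(B_m^2)
R_c = pi / sqrt(0.03102481) = 17.836 cm

17.836


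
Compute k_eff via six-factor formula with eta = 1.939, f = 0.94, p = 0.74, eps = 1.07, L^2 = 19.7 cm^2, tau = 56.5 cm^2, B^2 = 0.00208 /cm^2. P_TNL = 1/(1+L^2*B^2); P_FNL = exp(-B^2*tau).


k_inf = eta*f*p*eps = 1.939*0.94*0.74*1.07 = 1.443182
P_TNL = 1/(1 + L^2*B^2) = 1/(1 + 19.7*0.00208) = 0.9606369
P_FNL = exp(-B^2*tau) = exp(-0.00208*56.5) = 0.8891227
k_eff = k_inf * P_TNL * P_FNL = 1.443182 * 0.9606369 * 0.8891227
k_eff = 1.2327

1.2327


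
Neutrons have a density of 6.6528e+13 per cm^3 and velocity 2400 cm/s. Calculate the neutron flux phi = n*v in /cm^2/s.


phi = n * v
phi = 6.6528e+13 * 2400
phi = 1.5967e+17 /cm^2/s

1.5967e+17


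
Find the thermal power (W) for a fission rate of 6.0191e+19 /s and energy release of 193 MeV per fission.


P = fission_rate * E_MeV * 1.602e-13
P = 6.0191e+19 * 193 * 1.602e-13
P = 1.8610e+09 W

1.8610e+09


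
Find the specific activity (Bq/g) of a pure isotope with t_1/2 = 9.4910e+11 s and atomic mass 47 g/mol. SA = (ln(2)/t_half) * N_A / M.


lambda = ln(2) / t_half = ln(2) / 9.4910e+11 = 7.303205e-13 /s
SA = lambda * N_A / M
SA = 7.303205e-13 * 6.022e23 / 47
SA = 9.3574e+09 Bq/g

9.3574e+09


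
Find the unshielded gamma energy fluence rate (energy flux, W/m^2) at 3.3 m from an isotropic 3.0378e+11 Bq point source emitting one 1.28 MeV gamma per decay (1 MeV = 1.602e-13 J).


psi = A * E * 1.602e-13 / (4*pi*r^2)
psi = 3.0378e+11 * 1.28 * 1.602e-13 / (4*pi*3.3^2)
psi = 4.5519e-04 W/m^2

4.5519e-04


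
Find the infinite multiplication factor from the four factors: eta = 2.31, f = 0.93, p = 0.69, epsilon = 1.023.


k_inf = eta * f * p * epsilon
k_inf = 2.31 * 0.93 * 0.69 * 1.023
k_inf = 1.5164

1.5164


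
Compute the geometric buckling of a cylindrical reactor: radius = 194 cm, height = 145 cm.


B^2 = (2.405/R)^2 + (pi/H)^2
B^2 = (2.405/194)^2 + (pi/145)^2
B^2 = 6.2311e-04 /cm^2

6.2311e-04


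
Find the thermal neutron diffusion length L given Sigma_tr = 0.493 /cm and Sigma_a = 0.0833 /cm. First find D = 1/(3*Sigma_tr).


D = 1 / (3 * Sigma_tr) = 1 / (3 * 0.493) = 0.6761325 cm
L = sqrt(D / Sigma_a)
L = sqrt(0.6761325 / 0.0833)
L = 2.8490 cm

2.8490


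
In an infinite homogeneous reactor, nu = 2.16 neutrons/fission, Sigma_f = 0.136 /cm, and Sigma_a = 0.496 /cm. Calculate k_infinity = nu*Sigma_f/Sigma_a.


k_inf = nu * Sigma_f / Sigma_a
k_inf = 2.16 * 0.136 / 0.496
k_inf = 0.59226

0.59226


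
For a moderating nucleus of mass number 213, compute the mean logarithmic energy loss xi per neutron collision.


xi = 1 + (A-1)^2/(2A) * ln((A-1)/(A+1))
xi = 1 + (213-1)^2/(2*213) * ln((213-1)/(213 +1))
xi = 0.0093604

0.0093604


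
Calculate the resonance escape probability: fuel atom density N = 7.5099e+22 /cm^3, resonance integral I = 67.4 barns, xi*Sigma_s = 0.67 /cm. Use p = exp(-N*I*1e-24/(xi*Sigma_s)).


p = exp(-N * I * 1e-24 / (xi*Sigma_s))
p = exp(-7.5099e+22 * 67.4 * 1e-24 / 0.67)
p = 5.2362e-04

5.2362e-04


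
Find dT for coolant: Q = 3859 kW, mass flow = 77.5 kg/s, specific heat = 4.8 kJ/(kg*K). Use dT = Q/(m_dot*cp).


dT = Q / (m_dot * cp)
dT = 3859 / (77.5 * 4.8)
dT = 10.374 C

10.374


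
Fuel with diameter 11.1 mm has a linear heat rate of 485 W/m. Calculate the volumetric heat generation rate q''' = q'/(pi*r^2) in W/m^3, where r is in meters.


r = D / 2 / 1000 = 11.1 / 2 / 1000 = 0.00555 m
q''' = q' / (pi * r^2)
q''' = 485 / (pi * 0.00555^2)
q''' = 5.0119e+06 W/m^3

5.0119e+06


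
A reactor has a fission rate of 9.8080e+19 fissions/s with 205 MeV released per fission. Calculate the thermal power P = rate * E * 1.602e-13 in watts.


P = fission_rate * E_MeV * 1.602e-13
P = 9.8080e+19 * 205 * 1.602e-13
P = 3.2210e+09 W

3.2210e+09


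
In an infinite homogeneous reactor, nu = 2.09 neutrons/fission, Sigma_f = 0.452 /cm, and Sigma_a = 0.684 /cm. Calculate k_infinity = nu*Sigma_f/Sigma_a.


k_inf = nu * Sigma_f / Sigma_a
k_inf = 2.09 * 0.452 / 0.684
k_inf = 1.3811

1.3811


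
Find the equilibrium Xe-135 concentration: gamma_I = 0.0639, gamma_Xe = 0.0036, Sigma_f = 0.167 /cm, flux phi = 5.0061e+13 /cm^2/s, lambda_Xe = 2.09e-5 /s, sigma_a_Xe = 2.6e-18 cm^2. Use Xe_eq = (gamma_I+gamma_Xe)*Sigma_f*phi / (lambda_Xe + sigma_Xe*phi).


Xe_eq = (gamma_I + gamma_Xe) * Sigma_f * phi / (lambda_Xe + sigma_Xe * phi)
Numerator = (0.0639 + 0.0036) * 0.167 * 5.0061e+13 = 5.643126e+11
Denominator = 2.09e-5 + 2.6e-18 * 5.0061e+13 = 1.510586e-04
Xe_eq = 5.643126e+11 / 1.510586e-04 = 3.7357e+15 /cm^3

3.7357e+15


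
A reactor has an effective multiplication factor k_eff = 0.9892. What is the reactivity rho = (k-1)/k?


rho = (k_eff - 1) / k_eff
rho = (0.9892 - 1) / 0.9892
rho = -0.010918

-0.010918


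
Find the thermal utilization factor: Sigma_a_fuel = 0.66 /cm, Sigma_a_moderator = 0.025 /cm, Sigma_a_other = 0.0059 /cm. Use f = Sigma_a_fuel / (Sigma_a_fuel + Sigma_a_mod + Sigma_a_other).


f = Sigma_a_fuel / (Sigma_a_fuel + Sigma_a_mod + Sigma_a_other)
f = 0.66 / (0.66 + 0.025 + 0.0059)
f = 0.95528

0.95528


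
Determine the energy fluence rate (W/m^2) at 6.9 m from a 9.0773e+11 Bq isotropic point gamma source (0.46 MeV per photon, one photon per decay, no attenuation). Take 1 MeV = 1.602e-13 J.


psi = A * E * 1.602e-13 / (4*pi*r^2)
psi = 9.0773e+11 * 0.46 * 1.602e-13 / (4*pi*6.9^2)
psi = 1.1181e-04 W/m^2

1.1181e-04


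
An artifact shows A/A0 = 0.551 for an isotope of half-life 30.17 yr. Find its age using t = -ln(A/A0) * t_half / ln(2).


lambda = ln(2) / t_half = ln(2) / 30.17 = 0.02297472 /yr
t = -ln(A/A0) / lambda
t = -ln(0.551) / 0.02297472
t = 25.942 yr

25.942


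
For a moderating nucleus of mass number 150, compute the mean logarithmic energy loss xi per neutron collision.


xi = 1 + (A-1)^2/(2A) * ln((A-1)/(A+1))
xi = 1 + (150-1)^2/(2*150) * ln((150-1)/(150 +1))
xi = 0.013274

0.013274


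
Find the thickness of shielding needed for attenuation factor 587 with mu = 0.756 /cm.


x = ln(factor) / mu
x = ln(587) / 0.756
x = 8.4326 cm

8.4326


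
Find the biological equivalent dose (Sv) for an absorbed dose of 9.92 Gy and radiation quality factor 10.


H = D * Q
H = 9.92 * 10
H = 99.200 Sv

99.200


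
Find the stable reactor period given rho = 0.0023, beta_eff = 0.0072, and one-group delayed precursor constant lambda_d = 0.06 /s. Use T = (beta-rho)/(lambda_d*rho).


T = (beta - rho) / (lambda_d * rho)
T = (0.0072 - 0.0023) / (0.06 * 0.0023)
T = 35.507 s

35.507


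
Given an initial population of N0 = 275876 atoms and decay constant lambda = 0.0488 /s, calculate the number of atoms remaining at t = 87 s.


N = N0 * exp(-lambda * t)
N = 275876 * exp(-0.0488 * 87)
N = 3952.5

3952.5


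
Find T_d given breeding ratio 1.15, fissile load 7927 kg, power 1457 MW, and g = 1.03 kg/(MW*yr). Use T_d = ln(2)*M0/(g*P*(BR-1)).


Breeding gain G = BR - 1 = 1.15 - 1 = 0.15
Fissile production rate = g * P * G = 1.03 * 1457 * 0.15 = 225.1065 kg/yr
T_d = ln(2) * M0 / (g * P * G)
T_d = ln(2) * 7927 / 225.1065 = 24.409 yr

24.409


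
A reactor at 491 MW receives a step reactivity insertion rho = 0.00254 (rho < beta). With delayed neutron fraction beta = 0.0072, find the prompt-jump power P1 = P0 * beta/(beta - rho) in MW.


P1/P0 = beta / (beta - rho)
P1/P0 = 0.0072 / (0.0072 - 0.00254) = 1.545064
P1 = 491 * 1.545064 = 758.63 MW

758.63


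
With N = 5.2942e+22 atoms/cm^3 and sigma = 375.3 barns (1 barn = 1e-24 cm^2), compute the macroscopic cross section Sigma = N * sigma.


Sigma = N * sigma_barns * 1e-24
Sigma = 5.2942e+22 * 375.3 * 1e-24
Sigma = 19.869 /cm

19.869


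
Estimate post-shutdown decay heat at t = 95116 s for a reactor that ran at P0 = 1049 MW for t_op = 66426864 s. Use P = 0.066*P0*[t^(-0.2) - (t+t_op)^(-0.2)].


P/P0 = 0.066 * [t^(-0.2) - (t + t_op)^(-0.2)]
P/P0 = 0.066 * [95116^(-0.2) - (95116 + 66426864)^(-0.2)]
P/P0 = 0.066 * [0.1010065 - 0.02725254] = 0.004867761
P = 1049 * 0.004867761 = 5.1063 MW

5.1063


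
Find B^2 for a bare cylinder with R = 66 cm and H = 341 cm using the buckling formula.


B^2 = (2.405/R)^2 + (pi/H)^2
B^2 = (2.405/66)^2 + (pi/341)^2
B^2 = 0.0014127 /cm^2

0.0014127


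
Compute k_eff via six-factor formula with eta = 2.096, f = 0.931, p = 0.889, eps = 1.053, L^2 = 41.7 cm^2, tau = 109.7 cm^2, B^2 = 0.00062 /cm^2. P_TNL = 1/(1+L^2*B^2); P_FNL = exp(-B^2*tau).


k_inf = eta*f*p*eps = 2.096*0.931*0.889*1.053 = 1.826716
P_TNL = 1/(1 + L^2*B^2) = 1/(1 + 41.7*0.00062) = 0.9747976
P_FNL = exp(-B^2*tau) = exp(-0.00062*109.7) = 0.9342474
k_eff = k_inf * P_TNL * P_FNL = 1.826716 * 0.9747976 * 0.9342474
k_eff = 1.6636

1.6636


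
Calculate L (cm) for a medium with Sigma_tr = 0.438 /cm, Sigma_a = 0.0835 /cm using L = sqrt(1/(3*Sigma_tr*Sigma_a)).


D = 1 / (3 * Sigma_tr) = 1 / (3 * 0.438) = 0.7610350 cm
L = sqrt(D / Sigma_a)
L = sqrt(0.7610350 / 0.0835)
L = 3.0190 cm

3.0190


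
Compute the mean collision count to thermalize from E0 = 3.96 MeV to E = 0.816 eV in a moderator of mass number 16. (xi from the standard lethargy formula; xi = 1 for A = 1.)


xi = 1 + (A-1)^2/(2A)*ln((A-1)/(A+1)) = 0.1199467 (for A = 16)
n = ln(E0/E) / xi
n = ln(3.96e6 / 0.816) / 0.1199467
n = ln(4.852941e+06) / 0.1199467 = 128.35

128.35


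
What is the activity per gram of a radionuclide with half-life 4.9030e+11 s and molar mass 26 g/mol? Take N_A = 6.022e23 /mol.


lambda = ln(2) / t_half = ln(2) / 4.9030e+11 = 1.413721e-12 /s
SA = lambda * N_A / M
SA = 1.413721e-12 * 6.022e23 / 26
SA = 3.2744e+10 Bq/g

3.2744e+10


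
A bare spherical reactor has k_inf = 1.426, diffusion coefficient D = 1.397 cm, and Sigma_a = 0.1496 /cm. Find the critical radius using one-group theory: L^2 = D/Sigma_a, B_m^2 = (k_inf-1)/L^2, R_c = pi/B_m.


L^2 = D / Sigma_a = 1.397 / 0.1496 = 9.338235 cm^2
B_m^2 = (k_inf - 1) / L^2 = (1.426 - 1) / 9.338235 = 0.04561890 /cm^2
For a bare sphere: B_g = pi/R, so R_c = pi / sqrt(B_m^2)
R_c = pi / sqrt(0.04561890) = 14.709 cm

14.709
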